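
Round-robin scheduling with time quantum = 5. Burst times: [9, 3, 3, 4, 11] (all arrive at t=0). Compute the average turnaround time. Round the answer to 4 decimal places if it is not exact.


Time quantum = 5
Execution trace:
  J1 runs 5 units, time = 5
  J2 runs 3 units, time = 8
  J3 runs 3 units, time = 11
  J4 runs 4 units, time = 15
  J5 runs 5 units, time = 20
  J1 runs 4 units, time = 24
  J5 runs 5 units, time = 29
  J5 runs 1 units, time = 30
Finish times: [24, 8, 11, 15, 30]
Average turnaround = 88/5 = 17.6

17.6


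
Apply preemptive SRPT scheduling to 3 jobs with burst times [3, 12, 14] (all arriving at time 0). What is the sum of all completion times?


Since all jobs arrive at t=0, SRPT equals SPT ordering.
SPT order: [3, 12, 14]
Completion times:
  Job 1: p=3, C=3
  Job 2: p=12, C=15
  Job 3: p=14, C=29
Total completion time = 3 + 15 + 29 = 47

47


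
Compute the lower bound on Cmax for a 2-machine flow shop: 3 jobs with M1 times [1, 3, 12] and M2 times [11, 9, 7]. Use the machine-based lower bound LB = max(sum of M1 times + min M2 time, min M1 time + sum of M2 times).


LB1 = sum(M1 times) + min(M2 times) = 16 + 7 = 23
LB2 = min(M1 times) + sum(M2 times) = 1 + 27 = 28
Lower bound = max(LB1, LB2) = max(23, 28) = 28

28


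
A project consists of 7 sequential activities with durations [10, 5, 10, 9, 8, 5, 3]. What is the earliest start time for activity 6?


Activity 6 starts after activities 1 through 5 complete.
Predecessor durations: [10, 5, 10, 9, 8]
ES = 10 + 5 + 10 + 9 + 8 = 42

42


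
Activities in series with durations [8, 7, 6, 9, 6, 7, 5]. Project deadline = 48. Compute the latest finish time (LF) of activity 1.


LF(activity 1) = deadline - sum of successor durations
Successors: activities 2 through 7 with durations [7, 6, 9, 6, 7, 5]
Sum of successor durations = 40
LF = 48 - 40 = 8

8


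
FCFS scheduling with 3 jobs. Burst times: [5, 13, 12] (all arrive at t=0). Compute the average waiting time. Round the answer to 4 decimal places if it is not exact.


FCFS order (as given): [5, 13, 12]
Waiting times:
  Job 1: wait = 0
  Job 2: wait = 5
  Job 3: wait = 18
Sum of waiting times = 23
Average waiting time = 23/3 = 7.6667

7.6667


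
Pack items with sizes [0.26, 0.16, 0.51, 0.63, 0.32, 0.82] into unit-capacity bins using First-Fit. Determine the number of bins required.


Place items sequentially using First-Fit:
  Item 0.26 -> new Bin 1
  Item 0.16 -> Bin 1 (now 0.42)
  Item 0.51 -> Bin 1 (now 0.93)
  Item 0.63 -> new Bin 2
  Item 0.32 -> Bin 2 (now 0.95)
  Item 0.82 -> new Bin 3
Total bins used = 3

3


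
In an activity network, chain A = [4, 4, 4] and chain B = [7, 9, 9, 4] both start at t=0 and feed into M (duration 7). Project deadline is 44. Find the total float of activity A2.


Forward pass: ES(A2) = sum of predecessors on chain A = 4
EF = ES + duration = 4 + 4 = 8
Backward pass: LF(M) = deadline = 44; LS(M) = 44 - 7 = 37
LF(A2) = LS(M) - sum(successors on chain A) = 37 - 4 = 33
LS = LF - duration = 33 - 4 = 29
Total float = LS - ES = 29 - 4 = 25

25


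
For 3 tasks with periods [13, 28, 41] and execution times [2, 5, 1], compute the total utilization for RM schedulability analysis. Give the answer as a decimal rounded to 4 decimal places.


Compute individual utilizations (exact fractions):
  Task 1: C/T = 2/13 (approx. 0.1538)
  Task 2: C/T = 5/28 (approx. 0.1786)
  Task 3: C/T = 1/41 (approx. 0.0244)
Total utilization U = 2/13 + 5/28 + 1/41 = 5325/14924
Rounded to 4 decimal places: U = 0.3568
RM (Liu & Layland) bound for 3 tasks = 0.779763; compare with U = 5325/14924 (approx. 0.356808)
U <= bound, so schedulable by RM sufficient condition.

0.3568


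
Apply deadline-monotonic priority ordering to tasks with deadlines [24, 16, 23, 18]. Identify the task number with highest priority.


Sort tasks by relative deadline (ascending):
  Task 2: deadline = 16
  Task 4: deadline = 18
  Task 3: deadline = 23
  Task 1: deadline = 24
Priority order (highest first): [2, 4, 3, 1]
Highest priority task = 2

2


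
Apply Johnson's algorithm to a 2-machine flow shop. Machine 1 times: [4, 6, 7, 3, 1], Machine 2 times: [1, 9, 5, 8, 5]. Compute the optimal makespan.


Apply Johnson's rule:
  Group 1 (a <= b): [(5, 1, 5), (4, 3, 8), (2, 6, 9)]
  Group 2 (a > b): [(3, 7, 5), (1, 4, 1)]
Optimal job order: [5, 4, 2, 3, 1]
Schedule:
  Job 5: M1 done at 1, M2 done at 6
  Job 4: M1 done at 4, M2 done at 14
  Job 2: M1 done at 10, M2 done at 23
  Job 3: M1 done at 17, M2 done at 28
  Job 1: M1 done at 21, M2 done at 29
Makespan = 29

29


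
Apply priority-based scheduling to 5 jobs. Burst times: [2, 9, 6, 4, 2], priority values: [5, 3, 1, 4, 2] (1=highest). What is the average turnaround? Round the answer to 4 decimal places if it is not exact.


Sort by priority (ascending = highest first):
Order: [(1, 6), (2, 2), (3, 9), (4, 4), (5, 2)]
Completion times:
  Priority 1, burst=6, C=6
  Priority 2, burst=2, C=8
  Priority 3, burst=9, C=17
  Priority 4, burst=4, C=21
  Priority 5, burst=2, C=23
Average turnaround = 75/5 = 15.0

15.0


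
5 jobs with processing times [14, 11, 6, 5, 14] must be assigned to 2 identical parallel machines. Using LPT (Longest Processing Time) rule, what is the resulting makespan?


Sort jobs in decreasing order (LPT): [14, 14, 11, 6, 5]
Assign each job to the least loaded machine:
  Machine 1: jobs [14, 11], load = 25
  Machine 2: jobs [14, 6, 5], load = 25
Makespan = max load = 25

25


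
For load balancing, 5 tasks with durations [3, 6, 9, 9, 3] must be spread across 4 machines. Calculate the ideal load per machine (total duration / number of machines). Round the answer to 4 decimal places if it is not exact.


Total processing time = 3 + 6 + 9 + 9 + 3 = 30
Number of machines = 4
Ideal balanced load = 30 / 4 = 7.5

7.5


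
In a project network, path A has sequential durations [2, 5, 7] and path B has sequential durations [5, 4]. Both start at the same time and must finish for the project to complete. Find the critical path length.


Path A total = 2 + 5 + 7 = 14
Path B total = 5 + 4 = 9
Critical path = longest path = max(14, 9) = 14

14


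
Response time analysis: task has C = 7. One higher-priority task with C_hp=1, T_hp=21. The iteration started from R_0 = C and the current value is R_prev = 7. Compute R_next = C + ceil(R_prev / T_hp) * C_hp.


R_next = C + ceil(R_prev / T_hp) * C_hp
ceil(7 / 21) = ceil(0.3333) = 1
Interference = 1 * 1 = 1
R_next = 7 + 1 = 8

8


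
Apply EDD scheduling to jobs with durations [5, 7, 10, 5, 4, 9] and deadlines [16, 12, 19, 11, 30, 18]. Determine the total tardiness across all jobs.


Sort by due date (EDD order): [(5, 11), (7, 12), (5, 16), (9, 18), (10, 19), (4, 30)]
Compute completion times and tardiness:
  Job 1: p=5, d=11, C=5, tardiness=max(0,5-11)=0
  Job 2: p=7, d=12, C=12, tardiness=max(0,12-12)=0
  Job 3: p=5, d=16, C=17, tardiness=max(0,17-16)=1
  Job 4: p=9, d=18, C=26, tardiness=max(0,26-18)=8
  Job 5: p=10, d=19, C=36, tardiness=max(0,36-19)=17
  Job 6: p=4, d=30, C=40, tardiness=max(0,40-30)=10
Total tardiness = 36

36


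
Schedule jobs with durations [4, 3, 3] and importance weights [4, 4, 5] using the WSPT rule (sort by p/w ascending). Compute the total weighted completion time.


Compute p/w ratios and sort ascending (WSPT): [(3, 5), (3, 4), (4, 4)]
Compute weighted completion times:
  Job (p=3,w=5): C=3, w*C=5*3=15
  Job (p=3,w=4): C=6, w*C=4*6=24
  Job (p=4,w=4): C=10, w*C=4*10=40
Total weighted completion time = 79

79


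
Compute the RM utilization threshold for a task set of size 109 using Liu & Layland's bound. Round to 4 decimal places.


Compute 2^(1/109) = 1.0063794108
Subtract 1: 1.0063794108 - 1 = 0.0063794108
Multiply by n: 109 * 0.0063794108 = 0.6953557772
Round to 4 dp: 0.6954

0.6954


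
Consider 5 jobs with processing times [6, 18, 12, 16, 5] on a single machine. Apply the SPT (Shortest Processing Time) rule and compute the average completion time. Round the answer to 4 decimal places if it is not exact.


Sort jobs by processing time (SPT order): [5, 6, 12, 16, 18]
Compute completion times sequentially:
  Job 1: processing = 5, completes at 5
  Job 2: processing = 6, completes at 11
  Job 3: processing = 12, completes at 23
  Job 4: processing = 16, completes at 39
  Job 5: processing = 18, completes at 57
Sum of completion times = 135
Average completion time = 135/5 = 27.0

27.0


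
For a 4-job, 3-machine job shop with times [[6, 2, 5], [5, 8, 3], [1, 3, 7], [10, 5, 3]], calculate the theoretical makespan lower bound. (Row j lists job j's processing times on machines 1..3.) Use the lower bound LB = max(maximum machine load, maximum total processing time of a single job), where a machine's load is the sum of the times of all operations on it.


Machine loads:
  Machine 1: 6 + 5 + 1 + 10 = 22
  Machine 2: 2 + 8 + 3 + 5 = 18
  Machine 3: 5 + 3 + 7 + 3 = 18
Max machine load = 22
Job totals:
  Job 1: 13
  Job 2: 16
  Job 3: 11
  Job 4: 18
Max job total = 18
Lower bound = max(22, 18) = 22

22


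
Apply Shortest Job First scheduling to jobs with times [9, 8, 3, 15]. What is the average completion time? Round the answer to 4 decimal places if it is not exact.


SJF order (ascending): [3, 8, 9, 15]
Completion times:
  Job 1: burst=3, C=3
  Job 2: burst=8, C=11
  Job 3: burst=9, C=20
  Job 4: burst=15, C=35
Average completion = 69/4 = 17.25

17.25


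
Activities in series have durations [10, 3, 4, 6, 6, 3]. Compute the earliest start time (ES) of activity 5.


Activity 5 starts after activities 1 through 4 complete.
Predecessor durations: [10, 3, 4, 6]
ES = 10 + 3 + 4 + 6 = 23

23


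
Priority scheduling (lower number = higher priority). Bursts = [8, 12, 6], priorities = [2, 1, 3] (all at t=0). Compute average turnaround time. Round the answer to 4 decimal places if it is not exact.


Sort by priority (ascending = highest first):
Order: [(1, 12), (2, 8), (3, 6)]
Completion times:
  Priority 1, burst=12, C=12
  Priority 2, burst=8, C=20
  Priority 3, burst=6, C=26
Average turnaround = 58/3 = 19.3333

19.3333


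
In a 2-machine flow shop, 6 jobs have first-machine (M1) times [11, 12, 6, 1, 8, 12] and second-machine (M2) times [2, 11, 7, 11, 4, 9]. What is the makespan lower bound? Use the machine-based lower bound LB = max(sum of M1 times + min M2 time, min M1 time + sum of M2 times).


LB1 = sum(M1 times) + min(M2 times) = 50 + 2 = 52
LB2 = min(M1 times) + sum(M2 times) = 1 + 44 = 45
Lower bound = max(LB1, LB2) = max(52, 45) = 52

52


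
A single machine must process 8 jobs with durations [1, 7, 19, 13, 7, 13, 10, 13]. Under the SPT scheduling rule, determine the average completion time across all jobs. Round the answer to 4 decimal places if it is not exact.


Sort jobs by processing time (SPT order): [1, 7, 7, 10, 13, 13, 13, 19]
Compute completion times sequentially:
  Job 1: processing = 1, completes at 1
  Job 2: processing = 7, completes at 8
  Job 3: processing = 7, completes at 15
  Job 4: processing = 10, completes at 25
  Job 5: processing = 13, completes at 38
  Job 6: processing = 13, completes at 51
  Job 7: processing = 13, completes at 64
  Job 8: processing = 19, completes at 83
Sum of completion times = 285
Average completion time = 285/8 = 35.625

35.625


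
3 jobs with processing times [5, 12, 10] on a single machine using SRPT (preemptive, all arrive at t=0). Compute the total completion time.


Since all jobs arrive at t=0, SRPT equals SPT ordering.
SPT order: [5, 10, 12]
Completion times:
  Job 1: p=5, C=5
  Job 2: p=10, C=15
  Job 3: p=12, C=27
Total completion time = 5 + 15 + 27 = 47

47


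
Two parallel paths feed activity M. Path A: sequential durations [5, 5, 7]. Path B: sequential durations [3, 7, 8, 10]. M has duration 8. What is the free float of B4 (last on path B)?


ES(B4) = sum of predecessors on chain B = 18
EF(B4) = ES + duration = 18 + 10 = 28
Successor of B4 is M. ES(M) = max(sum(A), sum(B)) = max(17, 28) = 28
Free float = ES(successor) - EF(current) = 28 - 28 = 0

0


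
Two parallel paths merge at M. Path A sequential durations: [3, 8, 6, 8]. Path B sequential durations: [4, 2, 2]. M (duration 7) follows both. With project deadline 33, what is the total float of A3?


Forward pass: ES(A3) = sum of predecessors on chain A = 11
EF = ES + duration = 11 + 6 = 17
Backward pass: LF(M) = deadline = 33; LS(M) = 33 - 7 = 26
LF(A3) = LS(M) - sum(successors on chain A) = 26 - 8 = 18
LS = LF - duration = 18 - 6 = 12
Total float = LS - ES = 12 - 11 = 1

1


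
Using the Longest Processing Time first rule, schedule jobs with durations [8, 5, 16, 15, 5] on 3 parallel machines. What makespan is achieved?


Sort jobs in decreasing order (LPT): [16, 15, 8, 5, 5]
Assign each job to the least loaded machine:
  Machine 1: jobs [16], load = 16
  Machine 2: jobs [15], load = 15
  Machine 3: jobs [8, 5, 5], load = 18
Makespan = max load = 18

18


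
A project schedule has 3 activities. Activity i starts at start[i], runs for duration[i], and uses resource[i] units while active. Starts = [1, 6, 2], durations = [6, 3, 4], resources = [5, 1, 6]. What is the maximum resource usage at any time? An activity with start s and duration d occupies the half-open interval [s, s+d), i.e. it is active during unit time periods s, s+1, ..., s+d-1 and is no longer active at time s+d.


Each activity i is active on [start_i, start_i + duration_i).
Compute total resource usage per time slot:
  t=0: active resources = [], total = 0
  t=1: active resources = [5], total = 5
  t=2: active resources = [5, 6], total = 11
  t=3: active resources = [5, 6], total = 11
  t=4: active resources = [5, 6], total = 11
  t=5: active resources = [5, 6], total = 11
  t=6: active resources = [5, 1], total = 6
  t=7: active resources = [1], total = 1
  t=8: active resources = [1], total = 1
Peak resource demand = 11

11


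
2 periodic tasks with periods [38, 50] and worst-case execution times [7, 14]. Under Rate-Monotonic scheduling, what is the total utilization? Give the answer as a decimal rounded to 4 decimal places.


Compute individual utilizations (exact fractions):
  Task 1: C/T = 7/38 (approx. 0.1842)
  Task 2: C/T = 14/50 = 7/25 (approx. 0.28)
Total utilization U = 7/38 + 7/25 = 441/950
Rounded to 4 decimal places: U = 0.4642
RM (Liu & Layland) bound for 2 tasks = 0.828427; compare with U = 441/950 (approx. 0.464211)
U <= bound, so schedulable by RM sufficient condition.

0.4642


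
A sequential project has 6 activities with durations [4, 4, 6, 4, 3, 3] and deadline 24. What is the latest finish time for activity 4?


LF(activity 4) = deadline - sum of successor durations
Successors: activities 5 through 6 with durations [3, 3]
Sum of successor durations = 6
LF = 24 - 6 = 18

18


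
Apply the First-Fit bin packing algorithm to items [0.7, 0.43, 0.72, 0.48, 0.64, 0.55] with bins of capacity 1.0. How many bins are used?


Place items sequentially using First-Fit:
  Item 0.7 -> new Bin 1
  Item 0.43 -> new Bin 2
  Item 0.72 -> new Bin 3
  Item 0.48 -> Bin 2 (now 0.91)
  Item 0.64 -> new Bin 4
  Item 0.55 -> new Bin 5
Total bins used = 5

5


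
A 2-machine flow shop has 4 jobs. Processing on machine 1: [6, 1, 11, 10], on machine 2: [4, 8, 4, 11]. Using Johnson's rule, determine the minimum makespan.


Apply Johnson's rule:
  Group 1 (a <= b): [(2, 1, 8), (4, 10, 11)]
  Group 2 (a > b): [(1, 6, 4), (3, 11, 4)]
Optimal job order: [2, 4, 1, 3]
Schedule:
  Job 2: M1 done at 1, M2 done at 9
  Job 4: M1 done at 11, M2 done at 22
  Job 1: M1 done at 17, M2 done at 26
  Job 3: M1 done at 28, M2 done at 32
Makespan = 32

32


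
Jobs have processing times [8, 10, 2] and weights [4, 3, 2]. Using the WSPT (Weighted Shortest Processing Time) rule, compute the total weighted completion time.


Compute p/w ratios and sort ascending (WSPT): [(2, 2), (8, 4), (10, 3)]
Compute weighted completion times:
  Job (p=2,w=2): C=2, w*C=2*2=4
  Job (p=8,w=4): C=10, w*C=4*10=40
  Job (p=10,w=3): C=20, w*C=3*20=60
Total weighted completion time = 104

104


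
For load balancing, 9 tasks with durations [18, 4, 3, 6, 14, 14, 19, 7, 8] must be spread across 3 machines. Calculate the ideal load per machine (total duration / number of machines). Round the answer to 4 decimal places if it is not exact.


Total processing time = 18 + 4 + 3 + 6 + 14 + 14 + 19 + 7 + 8 = 93
Number of machines = 3
Ideal balanced load = 93 / 3 = 31.0

31.0


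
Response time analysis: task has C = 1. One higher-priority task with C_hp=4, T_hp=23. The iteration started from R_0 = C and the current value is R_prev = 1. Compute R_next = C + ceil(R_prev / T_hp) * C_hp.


R_next = C + ceil(R_prev / T_hp) * C_hp
ceil(1 / 23) = ceil(0.0435) = 1
Interference = 1 * 4 = 4
R_next = 1 + 4 = 5

5


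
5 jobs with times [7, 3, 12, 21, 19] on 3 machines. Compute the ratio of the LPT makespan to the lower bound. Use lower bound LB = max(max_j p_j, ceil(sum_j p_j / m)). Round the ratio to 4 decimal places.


LPT order: [21, 19, 12, 7, 3]
Machine loads after assignment: [21, 22, 19]
LPT makespan = 22
Lower bound = max(max_job, ceil(total/3)) = max(21, 21) = 21
Ratio = 22 / 21 = 1.0476

1.0476


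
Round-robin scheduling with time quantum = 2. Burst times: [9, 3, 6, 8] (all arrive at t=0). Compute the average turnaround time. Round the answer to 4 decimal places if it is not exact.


Time quantum = 2
Execution trace:
  J1 runs 2 units, time = 2
  J2 runs 2 units, time = 4
  J3 runs 2 units, time = 6
  J4 runs 2 units, time = 8
  J1 runs 2 units, time = 10
  J2 runs 1 units, time = 11
  J3 runs 2 units, time = 13
  J4 runs 2 units, time = 15
  J1 runs 2 units, time = 17
  J3 runs 2 units, time = 19
  J4 runs 2 units, time = 21
  J1 runs 2 units, time = 23
  J4 runs 2 units, time = 25
  J1 runs 1 units, time = 26
Finish times: [26, 11, 19, 25]
Average turnaround = 81/4 = 20.25

20.25


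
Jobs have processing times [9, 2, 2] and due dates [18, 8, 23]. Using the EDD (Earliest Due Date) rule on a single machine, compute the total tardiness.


Sort by due date (EDD order): [(2, 8), (9, 18), (2, 23)]
Compute completion times and tardiness:
  Job 1: p=2, d=8, C=2, tardiness=max(0,2-8)=0
  Job 2: p=9, d=18, C=11, tardiness=max(0,11-18)=0
  Job 3: p=2, d=23, C=13, tardiness=max(0,13-23)=0
Total tardiness = 0

0


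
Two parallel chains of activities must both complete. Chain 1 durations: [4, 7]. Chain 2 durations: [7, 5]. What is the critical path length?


Path A total = 4 + 7 = 11
Path B total = 7 + 5 = 12
Critical path = longest path = max(11, 12) = 12

12


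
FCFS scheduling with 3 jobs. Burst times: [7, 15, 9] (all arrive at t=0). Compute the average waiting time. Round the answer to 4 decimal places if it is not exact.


FCFS order (as given): [7, 15, 9]
Waiting times:
  Job 1: wait = 0
  Job 2: wait = 7
  Job 3: wait = 22
Sum of waiting times = 29
Average waiting time = 29/3 = 9.6667

9.6667


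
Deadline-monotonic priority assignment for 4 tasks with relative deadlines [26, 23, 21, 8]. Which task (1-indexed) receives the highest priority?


Sort tasks by relative deadline (ascending):
  Task 4: deadline = 8
  Task 3: deadline = 21
  Task 2: deadline = 23
  Task 1: deadline = 26
Priority order (highest first): [4, 3, 2, 1]
Highest priority task = 4

4


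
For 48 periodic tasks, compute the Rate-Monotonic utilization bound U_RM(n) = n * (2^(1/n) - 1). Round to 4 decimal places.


Compute 2^(1/48) = 1.0145453349
Subtract 1: 1.0145453349 - 1 = 0.0145453349
Multiply by n: 48 * 0.0145453349 = 0.6981760752
Round to 4 dp: 0.6982

0.6982


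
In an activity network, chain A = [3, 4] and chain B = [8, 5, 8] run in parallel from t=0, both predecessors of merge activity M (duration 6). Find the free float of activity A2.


ES(A2) = sum of predecessors on chain A = 3
EF(A2) = ES + duration = 3 + 4 = 7
Successor of A2 is M. ES(M) = max(sum(A), sum(B)) = max(7, 21) = 21
Free float = ES(successor) - EF(current) = 21 - 7 = 14

14


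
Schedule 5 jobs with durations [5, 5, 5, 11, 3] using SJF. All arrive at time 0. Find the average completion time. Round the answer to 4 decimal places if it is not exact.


SJF order (ascending): [3, 5, 5, 5, 11]
Completion times:
  Job 1: burst=3, C=3
  Job 2: burst=5, C=8
  Job 3: burst=5, C=13
  Job 4: burst=5, C=18
  Job 5: burst=11, C=29
Average completion = 71/5 = 14.2

14.2


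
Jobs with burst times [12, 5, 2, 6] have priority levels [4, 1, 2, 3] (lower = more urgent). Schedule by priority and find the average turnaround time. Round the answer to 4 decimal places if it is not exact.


Sort by priority (ascending = highest first):
Order: [(1, 5), (2, 2), (3, 6), (4, 12)]
Completion times:
  Priority 1, burst=5, C=5
  Priority 2, burst=2, C=7
  Priority 3, burst=6, C=13
  Priority 4, burst=12, C=25
Average turnaround = 50/4 = 12.5

12.5


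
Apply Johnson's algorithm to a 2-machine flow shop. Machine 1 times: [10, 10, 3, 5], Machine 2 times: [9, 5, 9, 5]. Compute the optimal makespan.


Apply Johnson's rule:
  Group 1 (a <= b): [(3, 3, 9), (4, 5, 5)]
  Group 2 (a > b): [(1, 10, 9), (2, 10, 5)]
Optimal job order: [3, 4, 1, 2]
Schedule:
  Job 3: M1 done at 3, M2 done at 12
  Job 4: M1 done at 8, M2 done at 17
  Job 1: M1 done at 18, M2 done at 27
  Job 2: M1 done at 28, M2 done at 33
Makespan = 33

33


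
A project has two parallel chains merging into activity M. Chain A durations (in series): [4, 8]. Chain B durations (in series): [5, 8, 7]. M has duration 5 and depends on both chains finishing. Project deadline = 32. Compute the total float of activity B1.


Forward pass: ES(B1) = sum of predecessors on chain B = 0
EF = ES + duration = 0 + 5 = 5
Backward pass: LF(M) = deadline = 32; LS(M) = 32 - 5 = 27
LF(B1) = LS(M) - sum(successors on chain B) = 27 - 15 = 12
LS = LF - duration = 12 - 5 = 7
Total float = LS - ES = 7 - 0 = 7

7


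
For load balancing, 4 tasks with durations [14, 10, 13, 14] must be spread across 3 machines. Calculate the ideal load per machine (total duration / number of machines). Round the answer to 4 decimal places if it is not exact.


Total processing time = 14 + 10 + 13 + 14 = 51
Number of machines = 3
Ideal balanced load = 51 / 3 = 17.0

17.0


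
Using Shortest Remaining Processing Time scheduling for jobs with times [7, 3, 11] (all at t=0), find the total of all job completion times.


Since all jobs arrive at t=0, SRPT equals SPT ordering.
SPT order: [3, 7, 11]
Completion times:
  Job 1: p=3, C=3
  Job 2: p=7, C=10
  Job 3: p=11, C=21
Total completion time = 3 + 10 + 21 = 34

34


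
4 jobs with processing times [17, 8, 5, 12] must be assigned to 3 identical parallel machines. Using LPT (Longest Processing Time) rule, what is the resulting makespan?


Sort jobs in decreasing order (LPT): [17, 12, 8, 5]
Assign each job to the least loaded machine:
  Machine 1: jobs [17], load = 17
  Machine 2: jobs [12], load = 12
  Machine 3: jobs [8, 5], load = 13
Makespan = max load = 17

17


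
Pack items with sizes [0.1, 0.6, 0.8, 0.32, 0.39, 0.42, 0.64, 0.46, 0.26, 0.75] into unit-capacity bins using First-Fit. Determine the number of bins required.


Place items sequentially using First-Fit:
  Item 0.1 -> new Bin 1
  Item 0.6 -> Bin 1 (now 0.7)
  Item 0.8 -> new Bin 2
  Item 0.32 -> new Bin 3
  Item 0.39 -> Bin 3 (now 0.71)
  Item 0.42 -> new Bin 4
  Item 0.64 -> new Bin 5
  Item 0.46 -> Bin 4 (now 0.88)
  Item 0.26 -> Bin 1 (now 0.96)
  Item 0.75 -> new Bin 6
Total bins used = 6

6


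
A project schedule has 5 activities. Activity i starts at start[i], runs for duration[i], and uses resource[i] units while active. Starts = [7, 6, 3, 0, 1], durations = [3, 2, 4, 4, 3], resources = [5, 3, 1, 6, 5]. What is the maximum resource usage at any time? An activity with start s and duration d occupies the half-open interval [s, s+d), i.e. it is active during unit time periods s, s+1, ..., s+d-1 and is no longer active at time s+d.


Each activity i is active on [start_i, start_i + duration_i).
Compute total resource usage per time slot:
  t=0: active resources = [6], total = 6
  t=1: active resources = [6, 5], total = 11
  t=2: active resources = [6, 5], total = 11
  t=3: active resources = [1, 6, 5], total = 12
  t=4: active resources = [1], total = 1
  t=5: active resources = [1], total = 1
  t=6: active resources = [3, 1], total = 4
  t=7: active resources = [5, 3], total = 8
  t=8: active resources = [5], total = 5
  t=9: active resources = [5], total = 5
Peak resource demand = 12

12


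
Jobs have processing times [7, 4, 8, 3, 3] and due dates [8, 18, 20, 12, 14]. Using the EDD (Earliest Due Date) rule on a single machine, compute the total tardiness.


Sort by due date (EDD order): [(7, 8), (3, 12), (3, 14), (4, 18), (8, 20)]
Compute completion times and tardiness:
  Job 1: p=7, d=8, C=7, tardiness=max(0,7-8)=0
  Job 2: p=3, d=12, C=10, tardiness=max(0,10-12)=0
  Job 3: p=3, d=14, C=13, tardiness=max(0,13-14)=0
  Job 4: p=4, d=18, C=17, tardiness=max(0,17-18)=0
  Job 5: p=8, d=20, C=25, tardiness=max(0,25-20)=5
Total tardiness = 5

5


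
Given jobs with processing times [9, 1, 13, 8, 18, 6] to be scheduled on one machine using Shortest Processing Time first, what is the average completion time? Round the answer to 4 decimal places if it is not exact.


Sort jobs by processing time (SPT order): [1, 6, 8, 9, 13, 18]
Compute completion times sequentially:
  Job 1: processing = 1, completes at 1
  Job 2: processing = 6, completes at 7
  Job 3: processing = 8, completes at 15
  Job 4: processing = 9, completes at 24
  Job 5: processing = 13, completes at 37
  Job 6: processing = 18, completes at 55
Sum of completion times = 139
Average completion time = 139/6 = 23.1667

23.1667


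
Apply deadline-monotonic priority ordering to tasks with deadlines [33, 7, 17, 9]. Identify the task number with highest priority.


Sort tasks by relative deadline (ascending):
  Task 2: deadline = 7
  Task 4: deadline = 9
  Task 3: deadline = 17
  Task 1: deadline = 33
Priority order (highest first): [2, 4, 3, 1]
Highest priority task = 2

2


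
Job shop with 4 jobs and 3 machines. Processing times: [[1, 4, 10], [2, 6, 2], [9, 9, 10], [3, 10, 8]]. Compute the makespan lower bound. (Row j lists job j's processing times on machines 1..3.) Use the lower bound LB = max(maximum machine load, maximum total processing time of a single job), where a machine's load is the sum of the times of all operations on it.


Machine loads:
  Machine 1: 1 + 2 + 9 + 3 = 15
  Machine 2: 4 + 6 + 9 + 10 = 29
  Machine 3: 10 + 2 + 10 + 8 = 30
Max machine load = 30
Job totals:
  Job 1: 15
  Job 2: 10
  Job 3: 28
  Job 4: 21
Max job total = 28
Lower bound = max(30, 28) = 30

30


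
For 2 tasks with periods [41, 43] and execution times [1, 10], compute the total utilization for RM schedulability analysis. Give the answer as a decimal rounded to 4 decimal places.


Compute individual utilizations (exact fractions):
  Task 1: C/T = 1/41 (approx. 0.0244)
  Task 2: C/T = 10/43 (approx. 0.2326)
Total utilization U = 1/41 + 10/43 = 453/1763
Rounded to 4 decimal places: U = 0.2569
RM (Liu & Layland) bound for 2 tasks = 0.828427; compare with U = 453/1763 (approx. 0.256948)
U <= bound, so schedulable by RM sufficient condition.

0.2569


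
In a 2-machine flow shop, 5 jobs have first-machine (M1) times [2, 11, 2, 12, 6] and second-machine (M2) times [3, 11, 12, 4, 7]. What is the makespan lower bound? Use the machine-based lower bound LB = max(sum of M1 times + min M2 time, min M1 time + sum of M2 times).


LB1 = sum(M1 times) + min(M2 times) = 33 + 3 = 36
LB2 = min(M1 times) + sum(M2 times) = 2 + 37 = 39
Lower bound = max(LB1, LB2) = max(36, 39) = 39

39


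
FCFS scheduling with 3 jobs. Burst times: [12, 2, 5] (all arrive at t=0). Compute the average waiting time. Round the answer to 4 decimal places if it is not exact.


FCFS order (as given): [12, 2, 5]
Waiting times:
  Job 1: wait = 0
  Job 2: wait = 12
  Job 3: wait = 14
Sum of waiting times = 26
Average waiting time = 26/3 = 8.6667

8.6667


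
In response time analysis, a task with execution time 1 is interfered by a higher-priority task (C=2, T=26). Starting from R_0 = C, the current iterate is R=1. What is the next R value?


R_next = C + ceil(R_prev / T_hp) * C_hp
ceil(1 / 26) = ceil(0.0385) = 1
Interference = 1 * 2 = 2
R_next = 1 + 2 = 3

3


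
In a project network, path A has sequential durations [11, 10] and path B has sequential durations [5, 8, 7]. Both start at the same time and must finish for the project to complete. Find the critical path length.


Path A total = 11 + 10 = 21
Path B total = 5 + 8 + 7 = 20
Critical path = longest path = max(21, 20) = 21

21


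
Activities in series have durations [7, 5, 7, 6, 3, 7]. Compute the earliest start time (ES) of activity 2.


Activity 2 starts after activities 1 through 1 complete.
Predecessor durations: [7]
ES = 7 = 7

7


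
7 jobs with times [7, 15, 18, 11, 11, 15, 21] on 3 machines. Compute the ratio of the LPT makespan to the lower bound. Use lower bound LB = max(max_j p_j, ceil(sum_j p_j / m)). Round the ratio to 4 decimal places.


LPT order: [21, 18, 15, 15, 11, 11, 7]
Machine loads after assignment: [32, 36, 30]
LPT makespan = 36
Lower bound = max(max_job, ceil(total/3)) = max(21, 33) = 33
Ratio = 36 / 33 = 1.0909

1.0909


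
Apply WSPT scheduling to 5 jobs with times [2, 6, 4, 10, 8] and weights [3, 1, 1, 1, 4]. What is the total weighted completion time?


Compute p/w ratios and sort ascending (WSPT): [(2, 3), (8, 4), (4, 1), (6, 1), (10, 1)]
Compute weighted completion times:
  Job (p=2,w=3): C=2, w*C=3*2=6
  Job (p=8,w=4): C=10, w*C=4*10=40
  Job (p=4,w=1): C=14, w*C=1*14=14
  Job (p=6,w=1): C=20, w*C=1*20=20
  Job (p=10,w=1): C=30, w*C=1*30=30
Total weighted completion time = 110

110


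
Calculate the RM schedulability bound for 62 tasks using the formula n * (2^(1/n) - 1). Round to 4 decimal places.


Compute 2^(1/62) = 1.0112425207
Subtract 1: 1.0112425207 - 1 = 0.0112425207
Multiply by n: 62 * 0.0112425207 = 0.6970362834
Round to 4 dp: 0.6970

0.6970


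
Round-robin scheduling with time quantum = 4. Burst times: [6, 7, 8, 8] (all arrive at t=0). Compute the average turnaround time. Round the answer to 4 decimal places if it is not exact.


Time quantum = 4
Execution trace:
  J1 runs 4 units, time = 4
  J2 runs 4 units, time = 8
  J3 runs 4 units, time = 12
  J4 runs 4 units, time = 16
  J1 runs 2 units, time = 18
  J2 runs 3 units, time = 21
  J3 runs 4 units, time = 25
  J4 runs 4 units, time = 29
Finish times: [18, 21, 25, 29]
Average turnaround = 93/4 = 23.25

23.25


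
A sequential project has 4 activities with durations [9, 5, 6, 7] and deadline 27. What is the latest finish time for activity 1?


LF(activity 1) = deadline - sum of successor durations
Successors: activities 2 through 4 with durations [5, 6, 7]
Sum of successor durations = 18
LF = 27 - 18 = 9

9


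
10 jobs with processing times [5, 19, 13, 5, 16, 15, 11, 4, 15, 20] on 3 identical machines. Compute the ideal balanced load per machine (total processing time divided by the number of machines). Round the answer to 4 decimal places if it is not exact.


Total processing time = 5 + 19 + 13 + 5 + 16 + 15 + 11 + 4 + 15 + 20 = 123
Number of machines = 3
Ideal balanced load = 123 / 3 = 41.0

41.0


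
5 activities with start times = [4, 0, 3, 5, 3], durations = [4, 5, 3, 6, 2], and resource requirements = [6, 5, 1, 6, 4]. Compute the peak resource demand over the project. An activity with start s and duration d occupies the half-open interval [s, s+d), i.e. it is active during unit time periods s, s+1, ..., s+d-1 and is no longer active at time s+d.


Each activity i is active on [start_i, start_i + duration_i).
Compute total resource usage per time slot:
  t=0: active resources = [5], total = 5
  t=1: active resources = [5], total = 5
  t=2: active resources = [5], total = 5
  t=3: active resources = [5, 1, 4], total = 10
  t=4: active resources = [6, 5, 1, 4], total = 16
  t=5: active resources = [6, 1, 6], total = 13
  t=6: active resources = [6, 6], total = 12
  t=7: active resources = [6, 6], total = 12
  t=8: active resources = [6], total = 6
  t=9: active resources = [6], total = 6
  t=10: active resources = [6], total = 6
Peak resource demand = 16

16


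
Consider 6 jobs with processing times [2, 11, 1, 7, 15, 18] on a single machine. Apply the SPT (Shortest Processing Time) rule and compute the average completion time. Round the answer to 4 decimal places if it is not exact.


Sort jobs by processing time (SPT order): [1, 2, 7, 11, 15, 18]
Compute completion times sequentially:
  Job 1: processing = 1, completes at 1
  Job 2: processing = 2, completes at 3
  Job 3: processing = 7, completes at 10
  Job 4: processing = 11, completes at 21
  Job 5: processing = 15, completes at 36
  Job 6: processing = 18, completes at 54
Sum of completion times = 125
Average completion time = 125/6 = 20.8333

20.8333


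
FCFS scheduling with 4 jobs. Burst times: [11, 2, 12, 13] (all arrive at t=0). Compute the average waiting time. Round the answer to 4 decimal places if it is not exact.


FCFS order (as given): [11, 2, 12, 13]
Waiting times:
  Job 1: wait = 0
  Job 2: wait = 11
  Job 3: wait = 13
  Job 4: wait = 25
Sum of waiting times = 49
Average waiting time = 49/4 = 12.25

12.25


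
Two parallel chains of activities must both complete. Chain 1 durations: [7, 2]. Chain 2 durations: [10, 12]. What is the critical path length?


Path A total = 7 + 2 = 9
Path B total = 10 + 12 = 22
Critical path = longest path = max(9, 22) = 22

22


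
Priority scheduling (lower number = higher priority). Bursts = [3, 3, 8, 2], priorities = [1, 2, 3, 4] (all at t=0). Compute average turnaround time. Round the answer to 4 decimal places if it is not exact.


Sort by priority (ascending = highest first):
Order: [(1, 3), (2, 3), (3, 8), (4, 2)]
Completion times:
  Priority 1, burst=3, C=3
  Priority 2, burst=3, C=6
  Priority 3, burst=8, C=14
  Priority 4, burst=2, C=16
Average turnaround = 39/4 = 9.75

9.75


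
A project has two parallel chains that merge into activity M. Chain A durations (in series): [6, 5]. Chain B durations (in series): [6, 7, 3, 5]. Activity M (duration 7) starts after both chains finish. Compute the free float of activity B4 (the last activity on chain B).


ES(B4) = sum of predecessors on chain B = 16
EF(B4) = ES + duration = 16 + 5 = 21
Successor of B4 is M. ES(M) = max(sum(A), sum(B)) = max(11, 21) = 21
Free float = ES(successor) - EF(current) = 21 - 21 = 0

0


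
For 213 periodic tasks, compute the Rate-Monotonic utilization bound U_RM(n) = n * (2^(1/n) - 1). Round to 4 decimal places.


Compute 2^(1/213) = 1.0032595128
Subtract 1: 1.0032595128 - 1 = 0.0032595128
Multiply by n: 213 * 0.0032595128 = 0.6942762264
Round to 4 dp: 0.6943

0.6943


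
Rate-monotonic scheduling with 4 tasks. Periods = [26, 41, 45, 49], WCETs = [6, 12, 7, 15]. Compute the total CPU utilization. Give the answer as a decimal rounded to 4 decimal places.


Compute individual utilizations (exact fractions):
  Task 1: C/T = 6/26 = 3/13 (approx. 0.2308)
  Task 2: C/T = 12/41 (approx. 0.2927)
  Task 3: C/T = 7/45 (approx. 0.1556)
  Task 4: C/T = 15/49 (approx. 0.3061)
Total utilization U = 3/13 + 12/41 + 7/45 + 15/49 = 1157789/1175265
Rounded to 4 decimal places: U = 0.9851
RM (Liu & Layland) bound for 4 tasks = 0.756828; compare with U = 1157789/1175265 (approx. 0.985130)
bound < U <= 1, so the RM sufficient condition is not met (inconclusive; an exact test such as response-time analysis is needed).

0.9851


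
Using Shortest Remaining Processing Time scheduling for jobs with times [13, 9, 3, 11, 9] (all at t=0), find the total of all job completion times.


Since all jobs arrive at t=0, SRPT equals SPT ordering.
SPT order: [3, 9, 9, 11, 13]
Completion times:
  Job 1: p=3, C=3
  Job 2: p=9, C=12
  Job 3: p=9, C=21
  Job 4: p=11, C=32
  Job 5: p=13, C=45
Total completion time = 3 + 12 + 21 + 32 + 45 = 113

113


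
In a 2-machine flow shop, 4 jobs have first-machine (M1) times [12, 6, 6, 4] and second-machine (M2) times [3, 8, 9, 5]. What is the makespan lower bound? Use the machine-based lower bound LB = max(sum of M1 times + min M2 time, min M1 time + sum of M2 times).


LB1 = sum(M1 times) + min(M2 times) = 28 + 3 = 31
LB2 = min(M1 times) + sum(M2 times) = 4 + 25 = 29
Lower bound = max(LB1, LB2) = max(31, 29) = 31

31


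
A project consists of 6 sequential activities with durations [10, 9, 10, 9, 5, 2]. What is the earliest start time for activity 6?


Activity 6 starts after activities 1 through 5 complete.
Predecessor durations: [10, 9, 10, 9, 5]
ES = 10 + 9 + 10 + 9 + 5 = 43

43


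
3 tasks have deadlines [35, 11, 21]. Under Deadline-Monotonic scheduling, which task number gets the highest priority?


Sort tasks by relative deadline (ascending):
  Task 2: deadline = 11
  Task 3: deadline = 21
  Task 1: deadline = 35
Priority order (highest first): [2, 3, 1]
Highest priority task = 2

2


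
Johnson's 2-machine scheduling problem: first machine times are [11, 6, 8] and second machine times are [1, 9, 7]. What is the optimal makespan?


Apply Johnson's rule:
  Group 1 (a <= b): [(2, 6, 9)]
  Group 2 (a > b): [(3, 8, 7), (1, 11, 1)]
Optimal job order: [2, 3, 1]
Schedule:
  Job 2: M1 done at 6, M2 done at 15
  Job 3: M1 done at 14, M2 done at 22
  Job 1: M1 done at 25, M2 done at 26
Makespan = 26

26


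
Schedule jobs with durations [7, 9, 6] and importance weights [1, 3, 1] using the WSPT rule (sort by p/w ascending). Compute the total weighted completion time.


Compute p/w ratios and sort ascending (WSPT): [(9, 3), (6, 1), (7, 1)]
Compute weighted completion times:
  Job (p=9,w=3): C=9, w*C=3*9=27
  Job (p=6,w=1): C=15, w*C=1*15=15
  Job (p=7,w=1): C=22, w*C=1*22=22
Total weighted completion time = 64

64


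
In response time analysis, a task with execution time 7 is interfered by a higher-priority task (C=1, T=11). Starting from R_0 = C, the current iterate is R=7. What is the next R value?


R_next = C + ceil(R_prev / T_hp) * C_hp
ceil(7 / 11) = ceil(0.6364) = 1
Interference = 1 * 1 = 1
R_next = 7 + 1 = 8

8


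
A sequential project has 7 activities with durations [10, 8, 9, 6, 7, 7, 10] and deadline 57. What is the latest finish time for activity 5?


LF(activity 5) = deadline - sum of successor durations
Successors: activities 6 through 7 with durations [7, 10]
Sum of successor durations = 17
LF = 57 - 17 = 40

40


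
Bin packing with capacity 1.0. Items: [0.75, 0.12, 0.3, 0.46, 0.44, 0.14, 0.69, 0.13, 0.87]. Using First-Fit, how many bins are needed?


Place items sequentially using First-Fit:
  Item 0.75 -> new Bin 1
  Item 0.12 -> Bin 1 (now 0.87)
  Item 0.3 -> new Bin 2
  Item 0.46 -> Bin 2 (now 0.76)
  Item 0.44 -> new Bin 3
  Item 0.14 -> Bin 2 (now 0.9)
  Item 0.69 -> new Bin 4
  Item 0.13 -> Bin 1 (now 1.0)
  Item 0.87 -> new Bin 5
Total bins used = 5

5


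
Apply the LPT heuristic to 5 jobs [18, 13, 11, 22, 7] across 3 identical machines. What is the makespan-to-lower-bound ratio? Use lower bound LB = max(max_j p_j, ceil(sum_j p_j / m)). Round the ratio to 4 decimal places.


LPT order: [22, 18, 13, 11, 7]
Machine loads after assignment: [22, 25, 24]
LPT makespan = 25
Lower bound = max(max_job, ceil(total/3)) = max(22, 24) = 24
Ratio = 25 / 24 = 1.0417

1.0417


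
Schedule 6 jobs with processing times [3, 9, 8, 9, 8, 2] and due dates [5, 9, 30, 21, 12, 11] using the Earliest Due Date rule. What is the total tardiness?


Sort by due date (EDD order): [(3, 5), (9, 9), (2, 11), (8, 12), (9, 21), (8, 30)]
Compute completion times and tardiness:
  Job 1: p=3, d=5, C=3, tardiness=max(0,3-5)=0
  Job 2: p=9, d=9, C=12, tardiness=max(0,12-9)=3
  Job 3: p=2, d=11, C=14, tardiness=max(0,14-11)=3
  Job 4: p=8, d=12, C=22, tardiness=max(0,22-12)=10
  Job 5: p=9, d=21, C=31, tardiness=max(0,31-21)=10
  Job 6: p=8, d=30, C=39, tardiness=max(0,39-30)=9
Total tardiness = 35

35


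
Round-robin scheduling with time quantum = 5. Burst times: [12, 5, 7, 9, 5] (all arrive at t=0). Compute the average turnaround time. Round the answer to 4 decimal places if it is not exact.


Time quantum = 5
Execution trace:
  J1 runs 5 units, time = 5
  J2 runs 5 units, time = 10
  J3 runs 5 units, time = 15
  J4 runs 5 units, time = 20
  J5 runs 5 units, time = 25
  J1 runs 5 units, time = 30
  J3 runs 2 units, time = 32
  J4 runs 4 units, time = 36
  J1 runs 2 units, time = 38
Finish times: [38, 10, 32, 36, 25]
Average turnaround = 141/5 = 28.2

28.2
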